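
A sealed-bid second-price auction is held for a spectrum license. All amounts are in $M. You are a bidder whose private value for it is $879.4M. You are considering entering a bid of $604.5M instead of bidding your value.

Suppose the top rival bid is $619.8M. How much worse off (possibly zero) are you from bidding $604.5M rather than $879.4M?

Bidding your value $879.4M: you win (since $879.4M > $619.8M) and pay $619.8M. Payoff $259.6M.
Bidding $604.5M: you lose. Payoff $0M.
The competing bid $619.8M lies between your shaded bid and your value, so underbidding forfeits an item you could have won at a profitable price.
Loss from deviating = $259.6M − ($0M) = $259.6M.
Truthful bidding weakly dominates here: raising your bid can only win items priced above your value, and lowering it can only forfeit items priced below.

$259.6M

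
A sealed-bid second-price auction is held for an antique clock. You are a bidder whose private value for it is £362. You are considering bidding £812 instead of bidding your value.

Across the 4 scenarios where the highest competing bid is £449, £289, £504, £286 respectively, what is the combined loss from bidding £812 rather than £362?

The deviation costs you only when the competing bid falls strictly between £362 and £812; elsewhere both bids give the same outcome.
£449: truthful payoff £0, deviation payoff −£87 → loss £87.
£289: outcomes coincide → loss £0.
£504: truthful payoff £0, deviation payoff −£142 → loss £142.
£286: outcomes coincide → loss £0.
Total loss = £87 + £142 = £229.
Truthful bidding weakly dominates here: raising your bid can only win items priced above your value, and lowering it can only forfeit items priced below.

£229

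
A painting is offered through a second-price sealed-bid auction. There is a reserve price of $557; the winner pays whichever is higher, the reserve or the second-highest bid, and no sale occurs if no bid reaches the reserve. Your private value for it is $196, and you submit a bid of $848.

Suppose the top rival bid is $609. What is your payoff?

−$413

Your bid $848 is the highest and exceeds the reserve.
Price = max(second-highest bid, reserve) = max($609, $557) = $609.
Payoff = $196 − $609 = −$413.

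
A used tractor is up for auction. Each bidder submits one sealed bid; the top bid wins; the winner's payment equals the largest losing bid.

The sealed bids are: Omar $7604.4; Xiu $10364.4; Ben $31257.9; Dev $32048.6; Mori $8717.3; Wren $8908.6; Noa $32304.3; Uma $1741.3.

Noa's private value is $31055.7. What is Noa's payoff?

Highest bid: Noa at $32304.3, so Noa wins.
Second-highest bid: Dev at $32048.6 — that is the price the winner pays.
Noa's payoff = value − price = $31055.7 − $32048.6 = −$992.9.

−$992.9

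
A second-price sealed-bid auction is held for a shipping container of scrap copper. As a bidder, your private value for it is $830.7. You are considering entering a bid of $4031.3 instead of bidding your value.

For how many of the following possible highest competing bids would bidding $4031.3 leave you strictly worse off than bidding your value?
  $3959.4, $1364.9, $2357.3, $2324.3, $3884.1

The deviation hurts exactly when the highest competing bid lies strictly between $830.7 and $4031.3 — overbidding then wins at a price above your value.
$3959.4: inside the interval → strictly worse (loss $3128.7).
$1364.9: inside the interval → strictly worse (loss $534.2).
$2357.3: inside the interval → strictly worse (loss $1526.6).
$2324.3: inside the interval → strictly worse (loss $1493.6).
$3884.1: inside the interval → strictly worse (loss $3053.4).
Count: 5.

5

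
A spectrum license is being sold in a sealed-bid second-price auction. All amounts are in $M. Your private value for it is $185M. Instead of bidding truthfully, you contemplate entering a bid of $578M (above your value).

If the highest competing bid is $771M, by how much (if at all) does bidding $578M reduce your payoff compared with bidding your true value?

$0M

Bidding your value $185M: you lose (since $185M < $771M). Payoff $0M.
Bidding $578M: you lose. Payoff $0M.
Difference = $0M − $0M = $0M; both bids lead to the same outcome because the competing bid is above both your value and your alternative bid.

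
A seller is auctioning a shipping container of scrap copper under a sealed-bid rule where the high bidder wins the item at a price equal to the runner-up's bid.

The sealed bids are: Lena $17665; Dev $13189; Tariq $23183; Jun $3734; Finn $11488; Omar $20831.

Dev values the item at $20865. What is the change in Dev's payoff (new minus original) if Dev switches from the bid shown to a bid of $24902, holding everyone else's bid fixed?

−$2318

The highest bid among the other bidders is $23183; Dev's bid doesn't change that.
Original bid $13189: Dev is not highest (top rival bid is $23183); payoff $0.
Alternative bid $24902: Dev is highest, pays the top rival bid $23183; payoff $20865 − $23183 = −$2318.
Change in payoff = −$2318 − ($0) = −$2318.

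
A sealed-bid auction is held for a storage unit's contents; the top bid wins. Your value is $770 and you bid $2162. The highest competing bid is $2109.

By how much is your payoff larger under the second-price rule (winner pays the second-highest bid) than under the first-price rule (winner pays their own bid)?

$53

You have the highest bid, so you win under either rule.
Second-price: pay $2109 → payoff −$1339.
First-price: pay your own bid $2162 → payoff −$1392.
Difference = −$1339 − (−$1392) = $53.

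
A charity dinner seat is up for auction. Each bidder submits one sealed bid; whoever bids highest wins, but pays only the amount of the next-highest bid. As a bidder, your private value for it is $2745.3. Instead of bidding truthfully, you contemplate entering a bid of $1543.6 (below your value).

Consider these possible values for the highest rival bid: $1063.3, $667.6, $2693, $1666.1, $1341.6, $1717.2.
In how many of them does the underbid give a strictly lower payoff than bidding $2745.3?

3

The deviation hurts exactly when the highest competing bid lies strictly between $1543.6 and $2745.3 — underbidding then forfeits a profitable win.
$1063.3: below both → same outcome either way.
$667.6: below both → same outcome either way.
$2693: inside the interval → strictly worse (loss $52.3).
$1666.1: inside the interval → strictly worse (loss $1079.2).
$1341.6: below both → same outcome either way.
$1717.2: inside the interval → strictly worse (loss $1028.1).
Count: 3.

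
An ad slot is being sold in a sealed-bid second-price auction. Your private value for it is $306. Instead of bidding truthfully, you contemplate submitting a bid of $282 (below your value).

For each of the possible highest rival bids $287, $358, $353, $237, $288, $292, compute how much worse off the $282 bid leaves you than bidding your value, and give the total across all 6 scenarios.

$51

The deviation costs you only when the competing bid falls strictly between $282 and $306; elsewhere both bids give the same outcome.
$287: truthful payoff $19, deviation payoff $0 → loss $19.
$358: outcomes coincide → loss $0.
$353: outcomes coincide → loss $0.
$237: outcomes coincide → loss $0.
$288: truthful payoff $18, deviation payoff $0 → loss $18.
$292: truthful payoff $14, deviation payoff $0 → loss $14.
Total loss = $19 + $18 + $14 = $51.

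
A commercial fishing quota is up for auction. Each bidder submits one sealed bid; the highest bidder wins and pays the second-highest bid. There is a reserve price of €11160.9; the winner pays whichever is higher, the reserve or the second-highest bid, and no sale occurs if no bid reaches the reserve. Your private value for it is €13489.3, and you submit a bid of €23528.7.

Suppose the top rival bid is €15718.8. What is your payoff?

−€2229.5

Your bid €23528.7 is the highest and exceeds the reserve.
Price = max(second-highest bid, reserve) = max(€15718.8, €11160.9) = €15718.8.
Payoff = €13489.3 − €15718.8 = −€2229.5.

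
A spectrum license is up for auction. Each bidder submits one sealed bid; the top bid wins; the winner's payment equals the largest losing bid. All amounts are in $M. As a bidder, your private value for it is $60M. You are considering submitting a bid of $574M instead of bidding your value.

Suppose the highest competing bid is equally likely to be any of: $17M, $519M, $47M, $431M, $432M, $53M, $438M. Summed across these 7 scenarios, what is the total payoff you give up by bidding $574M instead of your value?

The deviation costs you only when the competing bid falls strictly between $60M and $574M; elsewhere both bids give the same outcome.
$17M: outcomes coincide → loss $0M.
$519M: truthful payoff $0M, deviation payoff −$459M → loss $459M.
$47M: outcomes coincide → loss $0M.
$431M: truthful payoff $0M, deviation payoff −$371M → loss $371M.
$432M: truthful payoff $0M, deviation payoff −$372M → loss $372M.
$53M: outcomes coincide → loss $0M.
$438M: truthful payoff $0M, deviation payoff −$378M → loss $378M.
Total loss = $459M + $371M + $372M + $378M = $1580M.

$1580M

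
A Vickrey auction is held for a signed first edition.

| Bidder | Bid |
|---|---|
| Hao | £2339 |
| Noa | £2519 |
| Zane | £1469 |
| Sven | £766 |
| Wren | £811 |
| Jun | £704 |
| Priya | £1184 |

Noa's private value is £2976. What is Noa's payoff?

Highest bid: Noa at £2519, so Noa wins.
Second-highest bid: Hao at £2339 — that is the price the winner pays.
Noa's payoff = value − price = £2976 − £2339 = £637.

£637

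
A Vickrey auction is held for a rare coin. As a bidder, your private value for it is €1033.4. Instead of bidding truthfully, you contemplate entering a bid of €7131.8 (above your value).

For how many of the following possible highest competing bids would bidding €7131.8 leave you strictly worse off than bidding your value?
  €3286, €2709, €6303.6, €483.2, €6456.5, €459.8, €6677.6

The deviation hurts exactly when the highest competing bid lies strictly between €1033.4 and €7131.8 — overbidding then wins at a price above your value.
€3286: inside the interval → strictly worse (loss €2252.6).
€2709: inside the interval → strictly worse (loss €1675.6).
€6303.6: inside the interval → strictly worse (loss €5270.2).
€483.2: below both → same outcome either way.
€6456.5: inside the interval → strictly worse (loss €5423.1).
€459.8: below both → same outcome either way.
€6677.6: inside the interval → strictly worse (loss €5644.2).
Count: 5.

5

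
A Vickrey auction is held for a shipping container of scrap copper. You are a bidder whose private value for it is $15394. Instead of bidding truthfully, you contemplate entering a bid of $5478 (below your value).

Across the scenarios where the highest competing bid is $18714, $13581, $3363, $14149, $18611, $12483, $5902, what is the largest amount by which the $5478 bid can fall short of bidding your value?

$9492

$18714: same outcome either way → loss $0.
$13581: truthful gives $1813, deviation gives $0 → loss $1813.
$3363: same outcome either way → loss $0.
$14149: truthful gives $1245, deviation gives $0 → loss $1245.
$18611: same outcome either way → loss $0.
$12483: truthful gives $2911, deviation gives $0 → loss $2911.
$5902: truthful gives $9492, deviation gives $0 → loss $9492.
Maximum loss: $9492.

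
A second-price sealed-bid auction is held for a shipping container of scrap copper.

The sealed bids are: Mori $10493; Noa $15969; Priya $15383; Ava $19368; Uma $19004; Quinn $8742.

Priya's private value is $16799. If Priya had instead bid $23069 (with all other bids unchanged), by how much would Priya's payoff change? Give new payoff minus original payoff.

The highest bid among the other bidders is $19368; Priya's bid doesn't change that.
Original bid $15383: Priya is not highest (top rival bid is $19368); payoff $0.
Alternative bid $23069: Priya is highest, pays the top rival bid $19368; payoff $16799 − $19368 = −$2569.
Change in payoff = −$2569 − ($0) = −$2569.

−$2569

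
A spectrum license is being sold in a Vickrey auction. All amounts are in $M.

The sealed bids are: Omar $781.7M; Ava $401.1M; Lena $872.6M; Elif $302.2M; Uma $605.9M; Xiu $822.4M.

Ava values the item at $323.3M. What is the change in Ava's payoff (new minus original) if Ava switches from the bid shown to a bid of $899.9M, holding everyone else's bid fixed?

−$549.3M

The highest bid among the other bidders is $872.6M; Ava's bid doesn't change that.
Original bid $401.1M: Ava is not highest (top rival bid is $872.6M); payoff $0M.
Alternative bid $899.9M: Ava is highest, pays the top rival bid $872.6M; payoff $323.3M − $872.6M = −$549.3M.
Change in payoff = −$549.3M − ($0M) = −$549.3M.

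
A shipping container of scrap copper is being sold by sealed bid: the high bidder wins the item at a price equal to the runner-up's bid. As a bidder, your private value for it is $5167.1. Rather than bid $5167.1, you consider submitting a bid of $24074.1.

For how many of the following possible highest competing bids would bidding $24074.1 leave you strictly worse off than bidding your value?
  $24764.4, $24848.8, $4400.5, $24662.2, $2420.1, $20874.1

1

The deviation hurts exactly when the highest competing bid lies strictly between $5167.1 and $24074.1 — overbidding then wins at a price above your value.
$24764.4: above both → same outcome either way.
$24848.8: above both → same outcome either way.
$4400.5: below both → same outcome either way.
$24662.2: above both → same outcome either way.
$2420.1: below both → same outcome either way.
$20874.1: inside the interval → strictly worse (loss $15707).
Count: 1.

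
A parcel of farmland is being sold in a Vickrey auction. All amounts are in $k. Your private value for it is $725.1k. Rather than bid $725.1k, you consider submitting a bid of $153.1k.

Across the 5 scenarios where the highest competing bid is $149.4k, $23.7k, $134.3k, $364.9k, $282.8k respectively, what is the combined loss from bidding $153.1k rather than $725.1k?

The deviation costs you only when the competing bid falls strictly between $153.1k and $725.1k; elsewhere both bids give the same outcome.
$149.4k: outcomes coincide → loss $0k.
$23.7k: outcomes coincide → loss $0k.
$134.3k: outcomes coincide → loss $0k.
$364.9k: truthful payoff $360.2k, deviation payoff $0k → loss $360.2k.
$282.8k: truthful payoff $442.3k, deviation payoff $0k → loss $442.3k.
Total loss = $360.2k + $442.3k = $802.5k.
Because the price is fixed by the runner-up's bid, deviating from your value can only change a good outcome into a bad one — never the reverse.

$802.5k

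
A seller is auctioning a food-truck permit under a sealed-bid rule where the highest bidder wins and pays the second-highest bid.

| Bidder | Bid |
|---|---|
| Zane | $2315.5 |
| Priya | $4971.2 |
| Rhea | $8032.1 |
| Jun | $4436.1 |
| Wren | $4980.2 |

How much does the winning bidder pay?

$4980.2

Highest bid: Rhea at $8032.1, so Rhea wins.
Second-highest bid: Wren at $4980.2 — that is the price the winner pays.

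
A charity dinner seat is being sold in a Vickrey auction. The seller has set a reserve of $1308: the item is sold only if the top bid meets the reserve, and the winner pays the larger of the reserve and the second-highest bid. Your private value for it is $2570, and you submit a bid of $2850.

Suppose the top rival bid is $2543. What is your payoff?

$27

Your bid $2850 is the highest and exceeds the reserve.
Price = max(second-highest bid, reserve) = max($2543, $1308) = $2543.
Payoff = $2570 − $2543 = $27.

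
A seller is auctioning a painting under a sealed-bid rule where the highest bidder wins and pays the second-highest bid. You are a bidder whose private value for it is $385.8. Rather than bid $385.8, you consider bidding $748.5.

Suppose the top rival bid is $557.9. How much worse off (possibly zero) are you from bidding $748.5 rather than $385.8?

Bidding your value $385.8: you lose (since $385.8 < $557.9). Payoff $0.
Bidding $748.5: you win and pay $557.9. Payoff $385.8 − $557.9 = −$172.1.
The competing bid $557.9 lies between your value and your inflated bid, so overbidding wins an item priced above your value.
Loss from deviating = $0 − (−$172.1) = $172.1.

$172.1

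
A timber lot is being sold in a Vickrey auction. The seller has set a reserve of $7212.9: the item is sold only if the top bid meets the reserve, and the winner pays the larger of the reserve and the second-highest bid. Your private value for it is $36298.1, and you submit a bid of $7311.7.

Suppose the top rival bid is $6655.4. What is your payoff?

Your bid $7311.7 is the highest and exceeds the reserve.
Price = max(second-highest bid, reserve) = max($6655.4, $7212.9) = $7212.9.
Payoff = $36298.1 − $7212.9 = $29085.2.

$29085.2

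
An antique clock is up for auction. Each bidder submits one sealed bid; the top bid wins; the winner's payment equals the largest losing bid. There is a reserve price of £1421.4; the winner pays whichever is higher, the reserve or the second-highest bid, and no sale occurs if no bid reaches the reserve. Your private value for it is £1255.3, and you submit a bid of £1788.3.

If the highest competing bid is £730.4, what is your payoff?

−£166.1

Your bid £1788.3 is the highest and exceeds the reserve.
Price = max(second-highest bid, reserve) = max(£730.4, £1421.4) = £1421.4.
Payoff = £1255.3 − £1421.4 = −£166.1.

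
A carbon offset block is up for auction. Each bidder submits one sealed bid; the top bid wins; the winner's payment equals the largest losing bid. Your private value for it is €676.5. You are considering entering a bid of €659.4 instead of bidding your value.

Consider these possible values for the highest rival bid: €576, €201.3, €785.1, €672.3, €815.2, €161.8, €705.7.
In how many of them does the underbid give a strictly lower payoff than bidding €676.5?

The deviation hurts exactly when the highest competing bid lies strictly between €659.4 and €676.5 — underbidding then forfeits a profitable win.
€576: below both → same outcome either way.
€201.3: below both → same outcome either way.
€785.1: above both → same outcome either way.
€672.3: inside the interval → strictly worse (loss €4.2).
€815.2: above both → same outcome either way.
€161.8: below both → same outcome either way.
€705.7: above both → same outcome either way.
Count: 1.

1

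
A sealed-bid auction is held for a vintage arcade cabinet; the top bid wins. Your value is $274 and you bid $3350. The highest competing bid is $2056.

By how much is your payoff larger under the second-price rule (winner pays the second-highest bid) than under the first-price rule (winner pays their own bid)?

$1294

You have the highest bid, so you win under either rule.
Second-price: pay $2056 → payoff −$1782.
First-price: pay your own bid $3350 → payoff −$3076.
Difference = −$1782 − (−$3076) = $1294.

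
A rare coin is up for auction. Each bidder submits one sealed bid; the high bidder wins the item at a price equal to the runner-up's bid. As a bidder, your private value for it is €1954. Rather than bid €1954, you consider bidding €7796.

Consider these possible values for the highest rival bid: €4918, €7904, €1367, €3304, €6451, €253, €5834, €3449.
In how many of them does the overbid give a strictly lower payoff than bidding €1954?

The deviation hurts exactly when the highest competing bid lies strictly between €1954 and €7796 — overbidding then wins at a price above your value.
€4918: inside the interval → strictly worse (loss €2964).
€7904: above both → same outcome either way.
€1367: below both → same outcome either way.
€3304: inside the interval → strictly worse (loss €1350).
€6451: inside the interval → strictly worse (loss €4497).
€253: below both → same outcome either way.
€5834: inside the interval → strictly worse (loss €3880).
€3449: inside the interval → strictly worse (loss €1495).
Count: 5.

5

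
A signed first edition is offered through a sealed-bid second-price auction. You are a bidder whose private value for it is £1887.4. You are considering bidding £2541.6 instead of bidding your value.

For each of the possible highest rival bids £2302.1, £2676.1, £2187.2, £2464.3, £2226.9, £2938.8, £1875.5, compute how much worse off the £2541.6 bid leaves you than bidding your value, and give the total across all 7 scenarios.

The deviation costs you only when the competing bid falls strictly between £1887.4 and £2541.6; elsewhere both bids give the same outcome.
£2302.1: truthful payoff £0, deviation payoff −£414.7 → loss £414.7.
£2676.1: outcomes coincide → loss £0.
£2187.2: truthful payoff £0, deviation payoff −£299.8 → loss £299.8.
£2464.3: truthful payoff £0, deviation payoff −£576.9 → loss £576.9.
£2226.9: truthful payoff £0, deviation payoff −£339.5 → loss £339.5.
£2938.8: outcomes coincide → loss £0.
£1875.5: outcomes coincide → loss £0.
Total loss = £414.7 + £299.8 + £576.9 + £339.5 = £1630.9.
In a second-price auction your bid sets only whether you win, not what you pay, so bidding your true value is weakly dominant.

£1630.9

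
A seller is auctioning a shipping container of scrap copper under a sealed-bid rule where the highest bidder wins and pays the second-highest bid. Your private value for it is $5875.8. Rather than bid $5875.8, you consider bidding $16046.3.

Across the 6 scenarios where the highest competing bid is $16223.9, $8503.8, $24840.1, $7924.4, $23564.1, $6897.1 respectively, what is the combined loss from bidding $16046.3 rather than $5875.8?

$5697.9

The deviation costs you only when the competing bid falls strictly between $5875.8 and $16046.3; elsewhere both bids give the same outcome.
$16223.9: outcomes coincide → loss $0.
$8503.8: truthful payoff $0, deviation payoff −$2628 → loss $2628.
$24840.1: outcomes coincide → loss $0.
$7924.4: truthful payoff $0, deviation payoff −$2048.6 → loss $2048.6.
$23564.1: outcomes coincide → loss $0.
$6897.1: truthful payoff $0, deviation payoff −$1021.3 → loss $1021.3.
Total loss = $2628 + $2048.6 + $1021.3 = $5697.9.
Because the price is fixed by the runner-up's bid, deviating from your value can only change a good outcome into a bad one — never the reverse.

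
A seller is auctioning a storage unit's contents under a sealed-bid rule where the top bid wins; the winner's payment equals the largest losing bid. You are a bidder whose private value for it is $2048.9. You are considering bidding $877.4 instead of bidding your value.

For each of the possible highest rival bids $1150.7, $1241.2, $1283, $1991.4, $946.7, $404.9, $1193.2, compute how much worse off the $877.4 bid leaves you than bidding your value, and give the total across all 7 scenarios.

$4487.2

The deviation costs you only when the competing bid falls strictly between $877.4 and $2048.9; elsewhere both bids give the same outcome.
$1150.7: truthful payoff $898.2, deviation payoff $0 → loss $898.2.
$1241.2: truthful payoff $807.7, deviation payoff $0 → loss $807.7.
$1283: truthful payoff $765.9, deviation payoff $0 → loss $765.9.
$1991.4: truthful payoff $57.5, deviation payoff $0 → loss $57.5.
$946.7: truthful payoff $1102.2, deviation payoff $0 → loss $1102.2.
$404.9: outcomes coincide → loss $0.
$1193.2: truthful payoff $855.7, deviation payoff $0 → loss $855.7.
Total loss = $898.2 + $807.7 + $765.9 + $57.5 + $1102.2 + $855.7 = $4487.2.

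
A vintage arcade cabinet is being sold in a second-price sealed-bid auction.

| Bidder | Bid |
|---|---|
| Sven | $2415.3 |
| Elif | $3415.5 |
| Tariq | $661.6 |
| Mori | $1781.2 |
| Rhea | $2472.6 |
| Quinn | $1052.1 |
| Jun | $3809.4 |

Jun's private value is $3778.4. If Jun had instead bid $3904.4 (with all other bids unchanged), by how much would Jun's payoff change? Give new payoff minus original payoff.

The highest bid among the other bidders is $3415.5; Jun's bid doesn't change that.
Original bid $3809.4: Jun is highest, pays the top rival bid $3415.5; payoff $3778.4 − $3415.5 = $362.9.
Alternative bid $3904.4: Jun is highest, pays the top rival bid $3415.5; payoff $3778.4 − $3415.5 = $362.9.
Change in payoff = $362.9 − ($362.9) = $0.

$0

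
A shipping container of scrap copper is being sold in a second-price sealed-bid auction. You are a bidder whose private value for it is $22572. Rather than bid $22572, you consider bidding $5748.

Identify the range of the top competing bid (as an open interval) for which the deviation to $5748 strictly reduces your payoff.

If the competing bid is below $5748, both bids win at the same price — no difference.
If it is above $22572, both bids lose — no difference.
If it lies strictly between $5748 and $22572, bidding your value wins at a price below your value (positive payoff) while bidding $5748 loses (payoff 0).
So the deviation strictly hurts on the open interval ($5748, $22572).
Because the price is fixed by the runner-up's bid, deviating from your value can only change a good outcome into a bad one — never the reverse.

($5748, $22572)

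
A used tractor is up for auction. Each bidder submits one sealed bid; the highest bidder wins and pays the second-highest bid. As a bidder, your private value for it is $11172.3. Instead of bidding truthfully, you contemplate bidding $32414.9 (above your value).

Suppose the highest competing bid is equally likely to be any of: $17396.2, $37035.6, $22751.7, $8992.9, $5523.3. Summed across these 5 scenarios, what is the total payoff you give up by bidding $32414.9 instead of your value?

The deviation costs you only when the competing bid falls strictly between $11172.3 and $32414.9; elsewhere both bids give the same outcome.
$17396.2: truthful payoff $0, deviation payoff −$6223.9 → loss $6223.9.
$37035.6: outcomes coincide → loss $0.
$22751.7: truthful payoff $0, deviation payoff −$11579.4 → loss $11579.4.
$8992.9: outcomes coincide → loss $0.
$5523.3: outcomes coincide → loss $0.
Total loss = $6223.9 + $11579.4 = $17803.3.

$17803.3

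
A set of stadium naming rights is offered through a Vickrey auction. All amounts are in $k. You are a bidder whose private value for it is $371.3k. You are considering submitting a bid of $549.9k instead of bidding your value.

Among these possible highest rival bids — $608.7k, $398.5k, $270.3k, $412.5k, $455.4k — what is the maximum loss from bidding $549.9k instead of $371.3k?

$608.7k: same outcome either way → loss $0k.
$398.5k: truthful gives $0k, deviation gives −$27.2k → loss $27.2k.
$270.3k: same outcome either way → loss $0k.
$412.5k: truthful gives $0k, deviation gives −$41.2k → loss $41.2k.
$455.4k: truthful gives $0k, deviation gives −$84.1k → loss $84.1k.
Maximum loss: $84.1k.

$84.1k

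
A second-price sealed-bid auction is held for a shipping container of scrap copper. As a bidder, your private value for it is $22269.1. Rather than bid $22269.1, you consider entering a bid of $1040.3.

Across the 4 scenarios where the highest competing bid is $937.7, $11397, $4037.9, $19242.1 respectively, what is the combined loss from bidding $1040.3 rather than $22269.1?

The deviation costs you only when the competing bid falls strictly between $1040.3 and $22269.1; elsewhere both bids give the same outcome.
$937.7: outcomes coincide → loss $0.
$11397: truthful payoff $10872.1, deviation payoff $0 → loss $10872.1.
$4037.9: truthful payoff $18231.2, deviation payoff $0 → loss $18231.2.
$19242.1: truthful payoff $3027, deviation payoff $0 → loss $3027.
Total loss = $10872.1 + $18231.2 + $3027 = $32130.3.

$32130.3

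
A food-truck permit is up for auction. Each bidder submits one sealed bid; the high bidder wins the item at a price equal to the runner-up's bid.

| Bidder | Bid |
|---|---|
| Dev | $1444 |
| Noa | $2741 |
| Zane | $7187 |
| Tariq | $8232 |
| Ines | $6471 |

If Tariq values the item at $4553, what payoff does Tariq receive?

Highest bid: Tariq at $8232, so Tariq wins.
Second-highest bid: Zane at $7187 — that is the price the winner pays.
Tariq's payoff = value − price = $4553 − $7187 = −$2634.

−$2634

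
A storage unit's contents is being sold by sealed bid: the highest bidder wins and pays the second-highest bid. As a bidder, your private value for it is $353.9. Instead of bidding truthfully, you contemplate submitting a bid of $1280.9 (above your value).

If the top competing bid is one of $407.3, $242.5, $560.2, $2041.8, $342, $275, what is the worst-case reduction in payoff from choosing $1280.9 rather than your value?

$407.3: truthful gives $0, deviation gives −$53.4 → loss $53.4.
$242.5: same outcome either way → loss $0.
$560.2: truthful gives $0, deviation gives −$206.3 → loss $206.3.
$2041.8: same outcome either way → loss $0.
$342: same outcome either way → loss $0.
$275: same outcome either way → loss $0.
Maximum loss: $206.3.

$206.3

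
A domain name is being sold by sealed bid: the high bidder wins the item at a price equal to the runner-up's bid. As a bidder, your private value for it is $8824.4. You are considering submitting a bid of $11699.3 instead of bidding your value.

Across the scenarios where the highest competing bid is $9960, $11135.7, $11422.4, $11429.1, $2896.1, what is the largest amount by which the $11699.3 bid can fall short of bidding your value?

$9960: truthful gives $0, deviation gives −$1135.6 → loss $1135.6.
$11135.7: truthful gives $0, deviation gives −$2311.3 → loss $2311.3.
$11422.4: truthful gives $0, deviation gives −$2598 → loss $2598.
$11429.1: truthful gives $0, deviation gives −$2604.7 → loss $2604.7.
$2896.1: same outcome either way → loss $0.
Maximum loss: $2604.7.

$2604.7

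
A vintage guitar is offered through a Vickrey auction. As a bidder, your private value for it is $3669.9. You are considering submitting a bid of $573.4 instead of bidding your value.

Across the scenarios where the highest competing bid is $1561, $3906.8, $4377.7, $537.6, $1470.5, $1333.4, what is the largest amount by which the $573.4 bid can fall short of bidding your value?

$2336.5

$1561: truthful gives $2108.9, deviation gives $0 → loss $2108.9.
$3906.8: same outcome either way → loss $0.
$4377.7: same outcome either way → loss $0.
$537.6: same outcome either way → loss $0.
$1470.5: truthful gives $2199.4, deviation gives $0 → loss $2199.4.
$1333.4: truthful gives $2336.5, deviation gives $0 → loss $2336.5.
Maximum loss: $2336.5.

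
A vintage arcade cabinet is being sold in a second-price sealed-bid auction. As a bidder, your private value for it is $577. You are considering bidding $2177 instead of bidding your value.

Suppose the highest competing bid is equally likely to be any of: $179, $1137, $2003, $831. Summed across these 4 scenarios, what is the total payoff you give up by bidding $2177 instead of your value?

$2240

The deviation costs you only when the competing bid falls strictly between $577 and $2177; elsewhere both bids give the same outcome.
$179: outcomes coincide → loss $0.
$1137: truthful payoff $0, deviation payoff −$560 → loss $560.
$2003: truthful payoff $0, deviation payoff −$1426 → loss $1426.
$831: truthful payoff $0, deviation payoff −$254 → loss $254.
Total loss = $560 + $1426 + $254 = $2240.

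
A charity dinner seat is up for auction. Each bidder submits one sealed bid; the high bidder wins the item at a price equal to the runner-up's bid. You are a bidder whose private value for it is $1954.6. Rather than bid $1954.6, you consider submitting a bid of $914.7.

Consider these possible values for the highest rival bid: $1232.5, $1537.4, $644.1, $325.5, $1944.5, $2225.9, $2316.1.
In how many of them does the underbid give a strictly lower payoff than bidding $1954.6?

3

The deviation hurts exactly when the highest competing bid lies strictly between $914.7 and $1954.6 — underbidding then forfeits a profitable win.
$1232.5: inside the interval → strictly worse (loss $722.1).
$1537.4: inside the interval → strictly worse (loss $417.2).
$644.1: below both → same outcome either way.
$325.5: below both → same outcome either way.
$1944.5: inside the interval → strictly worse (loss $10.1).
$2225.9: above both → same outcome either way.
$2316.1: above both → same outcome either way.
Count: 3.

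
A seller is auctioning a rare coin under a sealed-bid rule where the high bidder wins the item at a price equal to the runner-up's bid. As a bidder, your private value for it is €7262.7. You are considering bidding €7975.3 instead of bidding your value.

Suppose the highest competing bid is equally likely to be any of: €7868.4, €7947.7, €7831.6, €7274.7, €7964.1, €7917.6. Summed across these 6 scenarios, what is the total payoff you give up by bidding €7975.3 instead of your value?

The deviation costs you only when the competing bid falls strictly between €7262.7 and €7975.3; elsewhere both bids give the same outcome.
€7868.4: truthful payoff €0, deviation payoff −€605.7 → loss €605.7.
€7947.7: truthful payoff €0, deviation payoff −€685 → loss €685.
€7831.6: truthful payoff €0, deviation payoff −€568.9 → loss €568.9.
€7274.7: truthful payoff €0, deviation payoff −€12 → loss €12.
€7964.1: truthful payoff €0, deviation payoff −€701.4 → loss €701.4.
€7917.6: truthful payoff €0, deviation payoff −€654.9 → loss €654.9.
Total loss = €605.7 + €685 + €568.9 + €12 + €701.4 + €654.9 = €3227.9.
Truthful bidding weakly dominates here: raising your bid can only win items priced above your value, and lowering it can only forfeit items priced below.

€3227.9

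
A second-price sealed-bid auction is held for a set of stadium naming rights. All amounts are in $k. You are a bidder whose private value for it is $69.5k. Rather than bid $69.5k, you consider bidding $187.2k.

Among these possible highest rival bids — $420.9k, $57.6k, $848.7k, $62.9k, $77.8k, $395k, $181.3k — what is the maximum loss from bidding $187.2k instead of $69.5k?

$111.8k

$420.9k: same outcome either way → loss $0k.
$57.6k: same outcome either way → loss $0k.
$848.7k: same outcome either way → loss $0k.
$62.9k: same outcome either way → loss $0k.
$77.8k: truthful gives $0k, deviation gives −$8.3k → loss $8.3k.
$395k: same outcome either way → loss $0k.
$181.3k: truthful gives $0k, deviation gives −$111.8k → loss $111.8k.
Maximum loss: $111.8k.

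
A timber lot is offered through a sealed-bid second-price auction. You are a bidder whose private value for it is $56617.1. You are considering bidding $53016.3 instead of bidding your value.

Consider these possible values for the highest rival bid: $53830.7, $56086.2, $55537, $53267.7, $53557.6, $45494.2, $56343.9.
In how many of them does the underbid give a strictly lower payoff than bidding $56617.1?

The deviation hurts exactly when the highest competing bid lies strictly between $53016.3 and $56617.1 — underbidding then forfeits a profitable win.
$53830.7: inside the interval → strictly worse (loss $2786.4).
$56086.2: inside the interval → strictly worse (loss $530.9).
$55537: inside the interval → strictly worse (loss $1080.1).
$53267.7: inside the interval → strictly worse (loss $3349.4).
$53557.6: inside the interval → strictly worse (loss $3059.5).
$45494.2: below both → same outcome either way.
$56343.9: inside the interval → strictly worse (loss $273.2).
Count: 6.

6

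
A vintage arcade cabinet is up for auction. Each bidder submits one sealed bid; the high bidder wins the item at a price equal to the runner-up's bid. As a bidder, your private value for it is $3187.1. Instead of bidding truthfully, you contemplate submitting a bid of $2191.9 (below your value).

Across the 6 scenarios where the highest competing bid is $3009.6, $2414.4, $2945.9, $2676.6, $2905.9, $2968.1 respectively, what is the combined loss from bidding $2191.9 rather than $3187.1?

$2202.1

The deviation costs you only when the competing bid falls strictly between $2191.9 and $3187.1; elsewhere both bids give the same outcome.
$3009.6: truthful payoff $177.5, deviation payoff $0 → loss $177.5.
$2414.4: truthful payoff $772.7, deviation payoff $0 → loss $772.7.
$2945.9: truthful payoff $241.2, deviation payoff $0 → loss $241.2.
$2676.6: truthful payoff $510.5, deviation payoff $0 → loss $510.5.
$2905.9: truthful payoff $281.2, deviation payoff $0 → loss $281.2.
$2968.1: truthful payoff $219, deviation payoff $0 → loss $219.
Total loss = $177.5 + $772.7 + $241.2 + $510.5 + $281.2 + $219 = $2202.1.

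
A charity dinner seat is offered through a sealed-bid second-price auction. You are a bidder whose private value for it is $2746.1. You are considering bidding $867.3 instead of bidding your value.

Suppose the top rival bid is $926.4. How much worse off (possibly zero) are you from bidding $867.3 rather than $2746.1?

$1819.7

Bidding your value $2746.1: you win (since $2746.1 > $926.4) and pay $926.4. Payoff $1819.7.
Bidding $867.3: you lose. Payoff $0.
The competing bid $926.4 lies between your shaded bid and your value, so underbidding forfeits an item you could have won at a profitable price.
Loss from deviating = $1819.7 − ($0) = $1819.7.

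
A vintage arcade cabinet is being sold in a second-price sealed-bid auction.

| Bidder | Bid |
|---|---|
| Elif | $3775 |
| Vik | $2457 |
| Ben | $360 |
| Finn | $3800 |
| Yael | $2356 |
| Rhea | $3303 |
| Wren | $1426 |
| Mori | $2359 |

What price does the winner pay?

Highest bid: Finn at $3800, so Finn wins.
Second-highest bid: Elif at $3775 — that is the price the winner pays.

$3775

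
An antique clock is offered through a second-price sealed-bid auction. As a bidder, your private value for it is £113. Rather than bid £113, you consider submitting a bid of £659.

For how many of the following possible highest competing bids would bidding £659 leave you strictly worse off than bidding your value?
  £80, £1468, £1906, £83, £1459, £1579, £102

0

The deviation hurts exactly when the highest competing bid lies strictly between £113 and £659 — overbidding then wins at a price above your value.
£80: below both → same outcome either way.
£1468: above both → same outcome either way.
£1906: above both → same outcome either way.
£83: below both → same outcome either way.
£1459: above both → same outcome either way.
£1579: above both → same outcome either way.
£102: below both → same outcome either way.
Count: 0.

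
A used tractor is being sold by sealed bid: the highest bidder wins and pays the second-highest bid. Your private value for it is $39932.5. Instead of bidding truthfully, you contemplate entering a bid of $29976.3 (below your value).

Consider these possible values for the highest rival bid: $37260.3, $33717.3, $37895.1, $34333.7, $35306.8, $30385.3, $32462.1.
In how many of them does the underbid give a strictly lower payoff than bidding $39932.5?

7

The deviation hurts exactly when the highest competing bid lies strictly between $29976.3 and $39932.5 — underbidding then forfeits a profitable win.
$37260.3: inside the interval → strictly worse (loss $2672.2).
$33717.3: inside the interval → strictly worse (loss $6215.2).
$37895.1: inside the interval → strictly worse (loss $2037.4).
$34333.7: inside the interval → strictly worse (loss $5598.8).
$35306.8: inside the interval → strictly worse (loss $4625.7).
$30385.3: inside the interval → strictly worse (loss $9547.2).
$32462.1: inside the interval → strictly worse (loss $7470.4).
Count: 7.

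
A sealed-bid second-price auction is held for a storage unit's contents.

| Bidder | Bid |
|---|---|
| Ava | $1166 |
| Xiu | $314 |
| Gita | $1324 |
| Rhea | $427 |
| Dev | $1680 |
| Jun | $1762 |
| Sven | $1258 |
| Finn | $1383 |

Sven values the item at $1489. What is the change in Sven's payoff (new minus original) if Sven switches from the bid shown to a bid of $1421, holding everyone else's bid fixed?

The highest bid among the other bidders is $1762; Sven's bid doesn't change that.
Original bid $1258: Sven is not highest (top rival bid is $1762); payoff $0.
Alternative bid $1421: Sven is not highest (top rival bid is $1762); payoff $0.
Change in payoff = $0 − ($0) = $0.

$0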